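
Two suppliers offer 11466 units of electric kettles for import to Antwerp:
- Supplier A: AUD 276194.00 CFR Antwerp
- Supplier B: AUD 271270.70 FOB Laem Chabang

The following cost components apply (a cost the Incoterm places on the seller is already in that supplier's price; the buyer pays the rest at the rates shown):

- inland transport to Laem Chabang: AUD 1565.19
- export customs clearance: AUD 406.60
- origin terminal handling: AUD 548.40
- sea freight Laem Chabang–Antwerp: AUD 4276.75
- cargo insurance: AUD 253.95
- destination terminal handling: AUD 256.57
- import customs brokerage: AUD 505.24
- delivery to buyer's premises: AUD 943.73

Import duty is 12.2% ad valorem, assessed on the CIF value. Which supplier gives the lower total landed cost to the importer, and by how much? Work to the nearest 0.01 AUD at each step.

Supplier B is cheaper by AUD 725.43

Supplier A (CFR):
CIF value = CFR price + insurance = 276194.00 + 253.95 = 276447.95
Import duty = 276447.95 × 12.2% = 33726.65
Buyer bears (A): 253.95 + 256.57 + 505.24 + 943.73 = 1959.49
Landed cost (A) = invoice 276194.00 + 1959.49 + duty 33726.65 = 311880.14
Supplier B (FOB):
CIF value = FOB price + freight + insurance = 271270.70 + 4276.75 + 253.95 = 275801.40
Import duty = 275801.40 × 12.2% = 33647.77
Buyer bears (B): 4276.75 + 253.95 + 256.57 + 505.24 + 943.73 = 6236.24
Landed cost (B) = invoice 271270.70 + 6236.24 + duty 33647.77 = 311154.71
Difference = |311880.14 − 311154.71| = 725.43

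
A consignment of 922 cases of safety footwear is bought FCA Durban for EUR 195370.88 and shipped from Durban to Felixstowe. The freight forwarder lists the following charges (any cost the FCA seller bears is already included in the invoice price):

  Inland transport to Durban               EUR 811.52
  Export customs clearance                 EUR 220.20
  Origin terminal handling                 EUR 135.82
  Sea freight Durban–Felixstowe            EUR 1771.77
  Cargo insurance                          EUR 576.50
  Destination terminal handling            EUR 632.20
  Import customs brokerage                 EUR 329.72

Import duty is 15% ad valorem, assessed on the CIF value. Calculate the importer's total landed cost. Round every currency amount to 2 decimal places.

Total landed cost: EUR 228495.14

FCA: the seller delivers export-cleared goods to the carrier; the buyer bears costs from that point.
Already in the invoice (seller's account under FCA): inland to port, export clearance — exclude.
CIF value = FCA price + origin terminal + freight + insurance = 195370.88 + 135.82 + 1771.77 + 576.50 = 197854.97
Import duty = 197854.97 × 15% = 29678.25
Buyer bears: origin terminal 135.82 + freight 1771.77 + insurance 576.50 + destination terminal 632.20 + brokerage 329.72 + duty 29678.25 = 33124.26
Landed cost = invoice 195370.88 + 33124.26 = 228495.14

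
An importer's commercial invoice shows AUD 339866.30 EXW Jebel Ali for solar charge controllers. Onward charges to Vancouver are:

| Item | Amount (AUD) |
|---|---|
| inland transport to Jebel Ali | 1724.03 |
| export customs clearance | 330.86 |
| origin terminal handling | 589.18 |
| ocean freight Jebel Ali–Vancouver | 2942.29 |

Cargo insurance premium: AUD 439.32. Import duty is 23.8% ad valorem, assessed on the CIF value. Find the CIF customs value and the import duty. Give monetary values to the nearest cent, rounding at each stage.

CIF = EXW price + pre-shipment costs + freight + insurance
CIF = 339866.30 + 1724.03 + 330.86 + 589.18 + 2942.29 + 439.32 = 345891.98
Import duty = 345891.98 × 23.8% = 82322.29

CIF value: AUD 345891.98; import duty: AUD 82322.29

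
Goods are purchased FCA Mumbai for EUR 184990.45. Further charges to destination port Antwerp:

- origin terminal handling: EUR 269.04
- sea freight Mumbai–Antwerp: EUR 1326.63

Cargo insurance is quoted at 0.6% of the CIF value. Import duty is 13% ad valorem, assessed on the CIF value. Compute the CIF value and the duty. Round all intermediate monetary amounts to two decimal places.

Let C be the CIF value. C = FCA price + pre-shipment costs + freight + 0.6% × C
C − 0.6% × C = 184990.45 + 269.04 + 1326.63
0.994 × C = 186586.12
C = 186586.12 / 0.994 = 187712.39
Insurance premium = 0.6% × 187712.39 = 1126.27
Import duty = 187712.39 × 13% = 24402.61

CIF value: EUR 187712.39; import duty: EUR 24402.61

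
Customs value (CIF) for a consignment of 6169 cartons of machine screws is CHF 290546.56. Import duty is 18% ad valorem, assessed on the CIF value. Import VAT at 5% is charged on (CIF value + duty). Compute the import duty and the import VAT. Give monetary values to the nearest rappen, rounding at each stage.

Import duty: CHF 52298.38; import VAT: CHF 17142.25

Import duty = 290546.56 × 18% = 52298.38
VAT base = CIF + duty = 290546.56 + 52298.38 = 342844.94
Import VAT = 342844.94 × 5% = 17142.25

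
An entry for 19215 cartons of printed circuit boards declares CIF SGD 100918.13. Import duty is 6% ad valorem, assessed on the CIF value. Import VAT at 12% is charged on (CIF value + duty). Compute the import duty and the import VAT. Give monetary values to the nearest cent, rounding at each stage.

Import duty: SGD 6055.09; import VAT: SGD 12836.79

Import duty = 100918.13 × 6% = 6055.09
VAT base = CIF + duty = 100918.13 + 6055.09 = 106973.22
Import VAT = 106973.22 × 12% = 12836.79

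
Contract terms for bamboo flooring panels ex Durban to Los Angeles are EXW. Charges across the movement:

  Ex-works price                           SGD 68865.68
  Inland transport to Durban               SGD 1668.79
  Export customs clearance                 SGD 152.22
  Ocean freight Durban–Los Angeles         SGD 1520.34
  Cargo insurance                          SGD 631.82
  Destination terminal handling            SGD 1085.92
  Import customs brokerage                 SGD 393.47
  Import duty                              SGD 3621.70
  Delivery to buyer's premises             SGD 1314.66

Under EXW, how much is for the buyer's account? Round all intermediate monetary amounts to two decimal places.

EXW: the seller makes goods available at their premises; the buyer bears all onward costs.
Seller's account: goods 68865.68 = 68865.68
Buyer's account: inland to port 1668.79 + export clearance 152.22 + freight 1520.34 + insurance 631.82 + destination terminal 1085.92 + brokerage 393.47 + duty 3621.70 + delivery 1314.66 = 10388.92

Buyer's account: SGD 10388.92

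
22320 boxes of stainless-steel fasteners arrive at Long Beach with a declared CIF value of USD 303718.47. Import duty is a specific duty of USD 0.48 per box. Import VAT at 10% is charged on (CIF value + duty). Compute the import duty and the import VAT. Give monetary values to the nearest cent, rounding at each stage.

Import duty = 22320 × 0.48 = 10713.60
VAT base = CIF + duty = 303718.47 + 10713.60 = 314432.07
Import VAT = 314432.07 × 10% = 31443.21

Import duty: USD 10713.60; import VAT: USD 31443.21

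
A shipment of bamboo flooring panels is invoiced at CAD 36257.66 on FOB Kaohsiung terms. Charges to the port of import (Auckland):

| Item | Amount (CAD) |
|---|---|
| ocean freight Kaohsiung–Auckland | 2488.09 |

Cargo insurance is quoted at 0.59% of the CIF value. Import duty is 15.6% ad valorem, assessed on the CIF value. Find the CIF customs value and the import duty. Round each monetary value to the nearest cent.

Let C be the CIF value. C = FOB price + freight + 0.59% × C
C − 0.59% × C = 36257.66 + 2488.09
0.9941 × C = 38745.75
C = 38745.75 / 0.9941 = 38975.71
Insurance premium = 0.59% × 38975.71 = 229.96
Import duty = 38975.71 × 15.6% = 6080.21

CIF value: CAD 38975.71; import duty: CAD 6080.21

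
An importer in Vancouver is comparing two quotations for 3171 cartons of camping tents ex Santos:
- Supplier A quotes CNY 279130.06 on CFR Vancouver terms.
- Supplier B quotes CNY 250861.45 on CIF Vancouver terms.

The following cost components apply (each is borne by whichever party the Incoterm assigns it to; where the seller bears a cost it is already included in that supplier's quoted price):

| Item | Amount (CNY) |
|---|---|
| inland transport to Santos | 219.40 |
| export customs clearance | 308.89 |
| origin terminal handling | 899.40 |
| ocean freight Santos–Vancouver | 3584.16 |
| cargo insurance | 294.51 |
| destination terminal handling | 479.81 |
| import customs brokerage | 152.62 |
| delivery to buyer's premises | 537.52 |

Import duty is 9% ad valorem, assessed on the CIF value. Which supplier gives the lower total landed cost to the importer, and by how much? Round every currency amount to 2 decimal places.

Supplier A (CFR):
CIF value = CFR price + insurance = 279130.06 + 294.51 = 279424.57
Import duty = 279424.57 × 9% = 25148.21
Buyer bears (A): 294.51 + 479.81 + 152.62 + 537.52 = 1464.46
Landed cost (A) = invoice 279130.06 + 1464.46 + duty 25148.21 = 305742.73
Supplier B (CIF):
The CIF price already equals the CIF value: 250861.45
Import duty = 250861.45 × 9% = 22577.53
Buyer bears (B): 479.81 + 152.62 + 537.52 = 1169.95
Landed cost (B) = invoice 250861.45 + 1169.95 + duty 22577.53 = 274608.93
Difference = |305742.73 − 274608.93| = 31133.80

Supplier B is cheaper by CNY 31133.80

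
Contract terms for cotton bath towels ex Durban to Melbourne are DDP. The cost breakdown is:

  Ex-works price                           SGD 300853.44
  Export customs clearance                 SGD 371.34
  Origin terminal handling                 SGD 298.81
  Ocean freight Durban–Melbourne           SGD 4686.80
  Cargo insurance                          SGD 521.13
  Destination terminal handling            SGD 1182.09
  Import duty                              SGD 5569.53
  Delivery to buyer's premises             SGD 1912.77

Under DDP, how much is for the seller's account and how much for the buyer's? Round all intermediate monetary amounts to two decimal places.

DDP: the seller bears all costs including import duty.
Seller's account: goods 300853.44 + export clearance 371.34 + origin terminal 298.81 + freight 4686.80 + insurance 521.13 + destination terminal 1182.09 + duty 5569.53 + delivery 1912.77 = 315395.91
Buyer's account: 0.00

Seller: SGD 315395.91; buyer: SGD 0.00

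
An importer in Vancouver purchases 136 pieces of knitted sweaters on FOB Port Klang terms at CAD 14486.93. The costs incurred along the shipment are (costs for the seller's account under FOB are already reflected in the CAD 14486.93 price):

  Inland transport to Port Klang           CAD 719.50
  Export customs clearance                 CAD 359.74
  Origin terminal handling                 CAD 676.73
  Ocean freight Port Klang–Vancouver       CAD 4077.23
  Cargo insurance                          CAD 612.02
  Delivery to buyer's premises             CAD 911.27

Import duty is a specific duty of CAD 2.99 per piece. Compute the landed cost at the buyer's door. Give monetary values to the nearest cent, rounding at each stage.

Total landed cost: CAD 20494.09

FOB: the seller bears costs until goods are on board at the origin port; the buyer bears freight, insurance and all costs thereafter.
Already in the invoice (seller's account under FOB): inland to port, export clearance, origin terminal — exclude.
CIF value = FOB price + freight + insurance = 14486.93 + 4077.23 + 612.02 = 19176.18
Import duty = 136 × 2.99 = 406.64
Buyer bears: freight 4077.23 + insurance 612.02 + delivery 911.27 + duty 406.64 = 6007.16
Landed cost = invoice 14486.93 + 6007.16 = 20494.09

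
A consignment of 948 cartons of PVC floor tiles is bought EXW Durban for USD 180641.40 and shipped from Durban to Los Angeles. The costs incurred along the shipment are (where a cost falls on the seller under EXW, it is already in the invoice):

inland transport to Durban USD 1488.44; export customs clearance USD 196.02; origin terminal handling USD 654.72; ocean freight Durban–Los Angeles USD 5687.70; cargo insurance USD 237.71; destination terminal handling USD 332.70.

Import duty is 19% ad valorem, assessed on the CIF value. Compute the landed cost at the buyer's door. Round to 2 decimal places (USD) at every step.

Total landed cost: USD 225130.83

EXW: the seller makes goods available at their premises; the buyer bears all onward costs.
CIF value = EXW price + inland to port + export clearance + origin terminal + freight + insurance = 180641.40 + 1488.44 + 196.02 + 654.72 + 5687.70 + 237.71 = 188905.99
Import duty = 188905.99 × 19% = 35892.14
Buyer bears: inland to port 1488.44 + export clearance 196.02 + origin terminal 654.72 + freight 5687.70 + insurance 237.71 + destination terminal 332.70 + duty 35892.14 = 44489.43
Landed cost = invoice 180641.40 + 44489.43 = 225130.83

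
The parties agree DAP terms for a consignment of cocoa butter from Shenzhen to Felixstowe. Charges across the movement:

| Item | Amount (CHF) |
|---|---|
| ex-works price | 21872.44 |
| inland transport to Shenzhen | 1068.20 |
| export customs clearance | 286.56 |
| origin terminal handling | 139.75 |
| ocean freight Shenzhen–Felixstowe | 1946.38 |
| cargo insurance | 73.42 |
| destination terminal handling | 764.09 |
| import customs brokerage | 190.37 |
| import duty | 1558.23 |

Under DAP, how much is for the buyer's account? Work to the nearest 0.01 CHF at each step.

Buyer's account: CHF 1748.60

DAP: the seller bears all costs to the named destination except import duty and clearance.
Seller's account: goods 21872.44 + inland to port 1068.20 + export clearance 286.56 + origin terminal 139.75 + freight 1946.38 + insurance 73.42 + destination terminal 764.09 = 26150.84
Buyer's account: brokerage 190.37 + duty 1558.23 = 1748.60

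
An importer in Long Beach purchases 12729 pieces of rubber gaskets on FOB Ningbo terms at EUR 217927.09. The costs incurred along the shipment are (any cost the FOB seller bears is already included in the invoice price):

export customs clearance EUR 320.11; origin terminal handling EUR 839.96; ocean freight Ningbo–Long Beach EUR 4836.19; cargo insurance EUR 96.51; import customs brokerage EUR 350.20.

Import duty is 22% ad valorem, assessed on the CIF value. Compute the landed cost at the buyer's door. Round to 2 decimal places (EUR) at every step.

Total landed cost: EUR 272239.14

FOB: the seller bears costs until goods are on board at the origin port; the buyer bears freight, insurance and all costs thereafter.
Already in the invoice (seller's account under FOB): export clearance, origin terminal — exclude.
CIF value = FOB price + freight + insurance = 217927.09 + 4836.19 + 96.51 = 222859.79
Import duty = 222859.79 × 22% = 49029.15
Buyer bears: freight 4836.19 + insurance 96.51 + brokerage 350.20 + duty 49029.15 = 54312.05
Landed cost = invoice 217927.09 + 54312.05 = 272239.14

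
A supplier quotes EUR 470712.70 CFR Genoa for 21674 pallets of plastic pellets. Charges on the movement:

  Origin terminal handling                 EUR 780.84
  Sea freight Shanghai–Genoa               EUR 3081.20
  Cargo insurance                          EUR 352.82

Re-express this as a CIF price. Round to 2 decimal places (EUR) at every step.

CIF price: EUR 471065.52

Not relevant to the conversion: origin terminal, freight — on the seller under both CFR and CIF; already in the CFR price and stays in the CIF price.
From CFR to CIF, the seller additionally bears: insurance.
CIF price = 470712.70 + 352.82 = 471065.52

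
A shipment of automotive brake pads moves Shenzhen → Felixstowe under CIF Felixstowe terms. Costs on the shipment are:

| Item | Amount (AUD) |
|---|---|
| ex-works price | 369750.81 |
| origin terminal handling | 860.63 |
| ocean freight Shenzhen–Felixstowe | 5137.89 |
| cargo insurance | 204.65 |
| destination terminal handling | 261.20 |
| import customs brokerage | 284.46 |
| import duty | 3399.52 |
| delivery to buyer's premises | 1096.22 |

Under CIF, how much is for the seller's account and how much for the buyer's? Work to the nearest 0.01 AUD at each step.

Seller: AUD 375953.98; buyer: AUD 5041.40

CIF: the seller pays costs through ocean freight and marine insurance to the destination port.
Seller's account: goods 369750.81 + origin terminal 860.63 + freight 5137.89 + insurance 204.65 = 375953.98
Buyer's account: destination terminal 261.20 + brokerage 284.46 + duty 3399.52 + delivery 1096.22 = 5041.40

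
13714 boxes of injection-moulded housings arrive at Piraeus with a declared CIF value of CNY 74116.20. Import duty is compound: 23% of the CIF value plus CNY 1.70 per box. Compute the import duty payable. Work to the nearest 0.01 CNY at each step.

Import duty: CNY 40360.53

Ad valorem component: 74116.20 × 23% = 17046.73
Specific component: 13714 × 1.70 = 23313.80
Import duty = 17046.73 + 23313.80 = 40360.53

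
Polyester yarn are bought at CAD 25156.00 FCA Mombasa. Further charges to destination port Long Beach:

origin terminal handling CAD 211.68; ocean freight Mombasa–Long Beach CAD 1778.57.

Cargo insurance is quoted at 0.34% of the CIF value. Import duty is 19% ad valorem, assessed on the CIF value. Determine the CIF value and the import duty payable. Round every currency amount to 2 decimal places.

Let C be the CIF value. C = FCA price + pre-shipment costs + freight + 0.34% × C
C − 0.34% × C = 25156.00 + 211.68 + 1778.57
0.9966 × C = 27146.25
C = 27146.25 / 0.9966 = 27238.86
Insurance premium = 0.34% × 27238.86 = 92.61
Import duty = 27238.86 × 19% = 5175.38

CIF value: CAD 27238.86; import duty: CAD 5175.38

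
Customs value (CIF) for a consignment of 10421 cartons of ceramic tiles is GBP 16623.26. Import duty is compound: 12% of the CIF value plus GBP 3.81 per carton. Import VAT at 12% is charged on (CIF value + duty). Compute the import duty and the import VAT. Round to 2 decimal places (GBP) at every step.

Import duty: GBP 41698.80; import VAT: GBP 6998.65

Ad valorem component: 16623.26 × 12% = 1994.79
Specific component: 10421 × 3.81 = 39704.01
Import duty = 1994.79 + 39704.01 = 41698.80
VAT base = CIF + duty = 16623.26 + 41698.80 = 58322.06
Import VAT = 58322.06 × 12% = 6998.65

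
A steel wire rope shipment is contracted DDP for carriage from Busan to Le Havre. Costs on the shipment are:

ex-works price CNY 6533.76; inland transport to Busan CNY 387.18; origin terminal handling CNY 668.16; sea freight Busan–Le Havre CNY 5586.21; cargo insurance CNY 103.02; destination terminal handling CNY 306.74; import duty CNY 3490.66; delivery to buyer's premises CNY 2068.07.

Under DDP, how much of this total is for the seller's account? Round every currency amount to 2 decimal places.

Seller's account: CNY 19143.80

DDP: the seller bears all costs including import duty.
Seller's account: goods 6533.76 + inland to port 387.18 + origin terminal 668.16 + freight 5586.21 + insurance 103.02 + destination terminal 306.74 + duty 3490.66 + delivery 2068.07 = 19143.80
Buyer's account: 0.00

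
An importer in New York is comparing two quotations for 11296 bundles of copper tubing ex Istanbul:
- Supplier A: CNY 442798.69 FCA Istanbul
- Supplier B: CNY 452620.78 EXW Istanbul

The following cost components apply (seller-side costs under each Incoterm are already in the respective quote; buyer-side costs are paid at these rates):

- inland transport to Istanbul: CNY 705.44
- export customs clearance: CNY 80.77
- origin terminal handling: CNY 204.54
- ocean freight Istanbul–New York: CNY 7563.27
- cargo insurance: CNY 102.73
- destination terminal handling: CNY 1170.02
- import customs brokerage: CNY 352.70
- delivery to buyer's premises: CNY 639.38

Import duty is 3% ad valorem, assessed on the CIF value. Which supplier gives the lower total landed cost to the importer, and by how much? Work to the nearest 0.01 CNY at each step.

Supplier A (FCA):
CIF value = FCA price + origin terminal + freight + insurance = 442798.69 + 204.54 + 7563.27 + 102.73 = 450669.23
Import duty = 450669.23 × 3% = 13520.08
Buyer bears (A): 204.54 + 7563.27 + 102.73 + 1170.02 + 352.70 + 639.38 = 10032.64
Landed cost (A) = invoice 442798.69 + 10032.64 + duty 13520.08 = 466351.41
Supplier B (EXW):
CIF value = EXW price + inland to port + export clearance + origin terminal + freight + insurance = 452620.78 + 705.44 + 80.77 + 204.54 + 7563.27 + 102.73 = 461277.53
Import duty = 461277.53 × 3% = 13838.33
Buyer bears (B): 705.44 + 80.77 + 204.54 + 7563.27 + 102.73 + 1170.02 + 352.70 + 639.38 = 10818.85
Landed cost (B) = invoice 452620.78 + 10818.85 + duty 13838.33 = 477277.96
Difference = |466351.41 − 477277.96| = 10926.55

Supplier A is cheaper by CNY 10926.55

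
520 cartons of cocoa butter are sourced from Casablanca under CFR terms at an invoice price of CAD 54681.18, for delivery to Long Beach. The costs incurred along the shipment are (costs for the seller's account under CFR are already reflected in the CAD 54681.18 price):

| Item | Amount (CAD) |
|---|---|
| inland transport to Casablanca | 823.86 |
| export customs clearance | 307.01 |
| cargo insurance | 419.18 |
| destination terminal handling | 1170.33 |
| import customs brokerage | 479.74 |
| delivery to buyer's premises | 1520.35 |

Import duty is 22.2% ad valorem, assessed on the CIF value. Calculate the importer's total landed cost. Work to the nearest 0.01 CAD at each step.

CFR: the seller pays costs through ocean freight to the destination port, but not insurance.
Already in the invoice (seller's account under CFR): inland to port, export clearance — exclude.
CIF value = CFR price + insurance = 54681.18 + 419.18 = 55100.36
Import duty = 55100.36 × 22.2% = 12232.28
Buyer bears: insurance 419.18 + destination terminal 1170.33 + brokerage 479.74 + delivery 1520.35 + duty 12232.28 = 15821.88
Landed cost = invoice 54681.18 + 15821.88 = 70503.06

Total landed cost: CAD 70503.06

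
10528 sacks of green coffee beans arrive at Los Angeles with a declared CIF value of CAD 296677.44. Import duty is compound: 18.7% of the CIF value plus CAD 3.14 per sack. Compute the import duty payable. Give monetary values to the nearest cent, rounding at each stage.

Ad valorem component: 296677.44 × 18.7% = 55478.68
Specific component: 10528 × 3.14 = 33057.92
Import duty = 55478.68 + 33057.92 = 88536.60

Import duty: CAD 88536.60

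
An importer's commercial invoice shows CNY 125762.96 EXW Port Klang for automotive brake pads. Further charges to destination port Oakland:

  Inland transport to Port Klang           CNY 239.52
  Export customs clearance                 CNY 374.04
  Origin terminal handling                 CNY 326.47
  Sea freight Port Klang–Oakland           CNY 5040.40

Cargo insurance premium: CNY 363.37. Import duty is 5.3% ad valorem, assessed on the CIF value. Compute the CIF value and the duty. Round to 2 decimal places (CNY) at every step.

CIF value: CNY 132106.76; import duty: CNY 7001.66

CIF = EXW price + pre-shipment costs + freight + insurance
CIF = 125762.96 + 239.52 + 374.04 + 326.47 + 5040.40 + 363.37 = 132106.76
Import duty = 132106.76 × 5.3% = 7001.66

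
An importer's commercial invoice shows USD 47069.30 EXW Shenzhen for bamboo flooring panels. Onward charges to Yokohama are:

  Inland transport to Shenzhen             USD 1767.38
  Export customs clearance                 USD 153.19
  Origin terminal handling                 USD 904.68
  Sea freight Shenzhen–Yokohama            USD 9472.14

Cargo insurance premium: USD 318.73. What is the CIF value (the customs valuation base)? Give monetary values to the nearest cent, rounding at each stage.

CIF = EXW price + pre-shipment costs + freight + insurance
CIF = 47069.30 + 1767.38 + 153.19 + 904.68 + 9472.14 + 318.73 = 59685.42

CIF value: USD 59685.42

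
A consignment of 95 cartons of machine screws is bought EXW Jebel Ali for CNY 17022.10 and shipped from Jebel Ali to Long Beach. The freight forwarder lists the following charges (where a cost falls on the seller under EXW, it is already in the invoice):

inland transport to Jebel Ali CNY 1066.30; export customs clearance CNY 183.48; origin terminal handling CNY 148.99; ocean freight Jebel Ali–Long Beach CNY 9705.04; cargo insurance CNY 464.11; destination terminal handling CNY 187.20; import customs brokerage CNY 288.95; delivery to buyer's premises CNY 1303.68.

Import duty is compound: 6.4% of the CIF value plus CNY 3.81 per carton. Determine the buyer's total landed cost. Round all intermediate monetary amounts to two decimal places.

EXW: the seller makes goods available at their premises; the buyer bears all onward costs.
CIF value = EXW price + inland to port + export clearance + origin terminal + freight + insurance = 17022.10 + 1066.30 + 183.48 + 148.99 + 9705.04 + 464.11 = 28590.02
Ad valorem component: 28590.02 × 6.4% = 1829.76
Specific component: 95 × 3.81 = 361.95
Import duty = 1829.76 + 361.95 = 2191.71
Buyer bears: inland to port 1066.30 + export clearance 183.48 + origin terminal 148.99 + freight 9705.04 + insurance 464.11 + destination terminal 187.20 + brokerage 288.95 + delivery 1303.68 + duty 2191.71 = 15539.46
Landed cost = invoice 17022.10 + 15539.46 = 32561.56

Total landed cost: CNY 32561.56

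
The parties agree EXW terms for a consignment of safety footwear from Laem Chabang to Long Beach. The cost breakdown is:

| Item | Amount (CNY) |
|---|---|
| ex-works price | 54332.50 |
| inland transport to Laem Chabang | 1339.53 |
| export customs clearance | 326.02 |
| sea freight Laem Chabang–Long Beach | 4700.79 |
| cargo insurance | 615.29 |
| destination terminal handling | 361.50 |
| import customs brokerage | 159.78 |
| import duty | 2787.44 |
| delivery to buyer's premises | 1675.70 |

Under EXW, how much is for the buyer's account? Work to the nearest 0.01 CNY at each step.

Buyer's account: CNY 11966.05

EXW: the seller makes goods available at their premises; the buyer bears all onward costs.
Seller's account: goods 54332.50 = 54332.50
Buyer's account: inland to port 1339.53 + export clearance 326.02 + freight 4700.79 + insurance 615.29 + destination terminal 361.50 + brokerage 159.78 + duty 2787.44 + delivery 1675.70 = 11966.05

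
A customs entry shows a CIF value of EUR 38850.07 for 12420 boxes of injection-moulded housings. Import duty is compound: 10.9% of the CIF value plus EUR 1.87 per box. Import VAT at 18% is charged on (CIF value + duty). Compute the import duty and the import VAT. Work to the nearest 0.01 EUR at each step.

Import duty: EUR 27460.06; import VAT: EUR 11935.82

Ad valorem component: 38850.07 × 10.9% = 4234.66
Specific component: 12420 × 1.87 = 23225.40
Import duty = 4234.66 + 23225.40 = 27460.06
VAT base = CIF + duty = 38850.07 + 27460.06 = 66310.13
Import VAT = 66310.13 × 18% = 11935.82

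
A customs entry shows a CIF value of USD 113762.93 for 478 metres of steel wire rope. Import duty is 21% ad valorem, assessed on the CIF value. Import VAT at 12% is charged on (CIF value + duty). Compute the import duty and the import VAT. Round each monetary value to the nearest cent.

Import duty: USD 23890.22; import VAT: USD 16518.38

Import duty = 113762.93 × 21% = 23890.22
VAT base = CIF + duty = 113762.93 + 23890.22 = 137653.15
Import VAT = 137653.15 × 12% = 16518.38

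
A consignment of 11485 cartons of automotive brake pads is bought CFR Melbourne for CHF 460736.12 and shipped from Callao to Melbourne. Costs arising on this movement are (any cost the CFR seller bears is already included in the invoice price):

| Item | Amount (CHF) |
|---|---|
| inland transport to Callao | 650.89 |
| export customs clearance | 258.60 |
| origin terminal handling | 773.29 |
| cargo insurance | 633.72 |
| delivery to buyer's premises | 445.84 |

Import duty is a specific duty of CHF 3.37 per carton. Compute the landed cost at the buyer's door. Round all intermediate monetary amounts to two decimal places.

Total landed cost: CHF 500520.13

CFR: the seller pays costs through ocean freight to the destination port, but not insurance.
Already in the invoice (seller's account under CFR): inland to port, export clearance, origin terminal — exclude.
CIF value = CFR price + insurance = 460736.12 + 633.72 = 461369.84
Import duty = 11485 × 3.37 = 38704.45
Buyer bears: insurance 633.72 + delivery 445.84 + duty 38704.45 = 39784.01
Landed cost = invoice 460736.12 + 39784.01 = 500520.13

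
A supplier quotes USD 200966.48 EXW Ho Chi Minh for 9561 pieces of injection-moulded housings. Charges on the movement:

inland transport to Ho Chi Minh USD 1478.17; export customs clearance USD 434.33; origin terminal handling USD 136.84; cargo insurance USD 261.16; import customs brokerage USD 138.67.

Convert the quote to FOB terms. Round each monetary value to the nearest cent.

FOB price: USD 203015.82

Not relevant to the conversion: insurance, brokerage — on the buyer under both terms; not part of either seller's price.
From EXW to FOB, the seller additionally bears: inland to port, export clearance, origin terminal.
FOB price = 200966.48 + 1478.17 + 434.33 + 136.84 = 203015.82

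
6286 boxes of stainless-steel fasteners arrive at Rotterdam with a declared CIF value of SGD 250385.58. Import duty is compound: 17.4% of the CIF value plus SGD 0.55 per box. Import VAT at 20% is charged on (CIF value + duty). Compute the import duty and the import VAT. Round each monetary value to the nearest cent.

Ad valorem component: 250385.58 × 17.4% = 43567.09
Specific component: 6286 × 0.55 = 3457.30
Import duty = 43567.09 + 3457.30 = 47024.39
VAT base = CIF + duty = 250385.58 + 47024.39 = 297409.97
Import VAT = 297409.97 × 20% = 59481.99

Import duty: SGD 47024.39; import VAT: SGD 59481.99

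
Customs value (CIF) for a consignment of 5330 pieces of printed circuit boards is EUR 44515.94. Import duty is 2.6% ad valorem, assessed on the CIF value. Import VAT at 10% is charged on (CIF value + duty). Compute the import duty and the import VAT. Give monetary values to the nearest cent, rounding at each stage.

Import duty: EUR 1157.41; import VAT: EUR 4567.34

Import duty = 44515.94 × 2.6% = 1157.41
VAT base = CIF + duty = 44515.94 + 1157.41 = 45673.35
Import VAT = 45673.35 × 10% = 4567.34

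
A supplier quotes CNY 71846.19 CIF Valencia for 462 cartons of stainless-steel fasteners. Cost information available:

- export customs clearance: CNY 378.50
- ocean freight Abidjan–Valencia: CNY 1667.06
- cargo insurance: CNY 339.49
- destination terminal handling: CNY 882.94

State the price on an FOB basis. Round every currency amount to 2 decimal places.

FOB price: CNY 69839.64

Not relevant to the conversion: export clearance — on the seller under both CIF and FOB; already in the CIF price and stays in the FOB price. destination terminal — on the buyer under both terms; not part of either seller's price.
From CIF to FOB, the seller no longer bears: freight, insurance.
FOB price = 71846.19 − 1667.06 − 339.49 = 69839.64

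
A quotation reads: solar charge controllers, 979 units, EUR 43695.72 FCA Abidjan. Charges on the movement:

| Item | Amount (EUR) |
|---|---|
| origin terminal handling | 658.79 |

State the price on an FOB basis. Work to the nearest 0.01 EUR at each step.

FOB price: EUR 44354.51

From FCA to FOB, the seller additionally bears: origin terminal.
FOB price = 43695.72 + 658.79 = 44354.51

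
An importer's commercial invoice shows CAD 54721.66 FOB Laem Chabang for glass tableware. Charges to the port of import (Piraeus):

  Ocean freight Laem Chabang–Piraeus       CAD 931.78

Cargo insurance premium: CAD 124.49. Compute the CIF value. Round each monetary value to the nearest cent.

CIF value: CAD 55777.93

CIF = FOB price + freight + insurance
CIF = 54721.66 + 931.78 + 124.49 = 55777.93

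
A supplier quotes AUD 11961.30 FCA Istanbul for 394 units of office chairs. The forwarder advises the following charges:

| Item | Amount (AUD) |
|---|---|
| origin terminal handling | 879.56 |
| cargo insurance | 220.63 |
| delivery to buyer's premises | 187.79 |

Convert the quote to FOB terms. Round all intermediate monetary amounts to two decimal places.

FOB price: AUD 12840.86

Not relevant to the conversion: insurance, delivery — on the buyer under both terms; not part of either seller's price.
From FCA to FOB, the seller additionally bears: origin terminal.
FOB price = 11961.30 + 879.56 = 12840.86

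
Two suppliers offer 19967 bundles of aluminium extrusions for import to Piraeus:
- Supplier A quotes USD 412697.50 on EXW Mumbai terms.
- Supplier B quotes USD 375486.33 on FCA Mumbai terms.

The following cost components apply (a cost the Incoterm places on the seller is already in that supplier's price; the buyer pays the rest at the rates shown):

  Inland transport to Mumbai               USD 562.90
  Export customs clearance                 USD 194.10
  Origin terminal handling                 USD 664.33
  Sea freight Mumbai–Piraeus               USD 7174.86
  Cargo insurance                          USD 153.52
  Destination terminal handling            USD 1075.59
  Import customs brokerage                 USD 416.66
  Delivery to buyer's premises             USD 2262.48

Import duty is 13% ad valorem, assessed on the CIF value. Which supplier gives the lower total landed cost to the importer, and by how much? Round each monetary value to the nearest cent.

Supplier A (EXW):
CIF value = EXW price + inland to port + export clearance + origin terminal + freight + insurance = 412697.50 + 562.90 + 194.10 + 664.33 + 7174.86 + 153.52 = 421447.21
Import duty = 421447.21 × 13% = 54788.14
Buyer bears (A): 562.90 + 194.10 + 664.33 + 7174.86 + 153.52 + 1075.59 + 416.66 + 2262.48 = 12504.44
Landed cost (A) = invoice 412697.50 + 12504.44 + duty 54788.14 = 479990.08
Supplier B (FCA):
CIF value = FCA price + origin terminal + freight + insurance = 375486.33 + 664.33 + 7174.86 + 153.52 = 383479.04
Import duty = 383479.04 × 13% = 49852.28
Buyer bears (B): 664.33 + 7174.86 + 153.52 + 1075.59 + 416.66 + 2262.48 = 11747.44
Landed cost (B) = invoice 375486.33 + 11747.44 + duty 49852.28 = 437086.05
Difference = |479990.08 − 437086.05| = 42904.03

Supplier B is cheaper by USD 42904.03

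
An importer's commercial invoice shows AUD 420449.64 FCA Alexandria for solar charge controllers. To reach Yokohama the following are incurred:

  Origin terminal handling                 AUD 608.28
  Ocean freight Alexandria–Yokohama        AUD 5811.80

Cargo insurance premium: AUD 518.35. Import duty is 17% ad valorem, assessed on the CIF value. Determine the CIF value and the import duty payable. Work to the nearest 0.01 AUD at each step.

CIF value: AUD 427388.07; import duty: AUD 72655.97

CIF = FCA price + pre-shipment costs + freight + insurance
CIF = 420449.64 + 608.28 + 5811.80 + 518.35 = 427388.07
Import duty = 427388.07 × 17% = 72655.97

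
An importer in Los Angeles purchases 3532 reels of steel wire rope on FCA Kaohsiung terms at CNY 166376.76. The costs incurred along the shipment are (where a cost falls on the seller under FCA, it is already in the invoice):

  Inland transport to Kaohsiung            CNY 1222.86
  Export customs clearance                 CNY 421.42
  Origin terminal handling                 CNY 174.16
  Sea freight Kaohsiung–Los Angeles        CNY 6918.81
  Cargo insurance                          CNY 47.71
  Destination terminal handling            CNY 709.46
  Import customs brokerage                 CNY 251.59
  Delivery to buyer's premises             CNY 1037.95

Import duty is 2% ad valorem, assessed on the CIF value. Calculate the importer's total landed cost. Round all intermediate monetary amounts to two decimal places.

Total landed cost: CNY 178986.79

FCA: the seller delivers export-cleared goods to the carrier; the buyer bears costs from that point.
Already in the invoice (seller's account under FCA): inland to port, export clearance — exclude.
CIF value = FCA price + origin terminal + freight + insurance = 166376.76 + 174.16 + 6918.81 + 47.71 = 173517.44
Import duty = 173517.44 × 2% = 3470.35
Buyer bears: origin terminal 174.16 + freight 6918.81 + insurance 47.71 + destination terminal 709.46 + brokerage 251.59 + delivery 1037.95 + duty 3470.35 = 12610.03
Landed cost = invoice 166376.76 + 12610.03 = 178986.79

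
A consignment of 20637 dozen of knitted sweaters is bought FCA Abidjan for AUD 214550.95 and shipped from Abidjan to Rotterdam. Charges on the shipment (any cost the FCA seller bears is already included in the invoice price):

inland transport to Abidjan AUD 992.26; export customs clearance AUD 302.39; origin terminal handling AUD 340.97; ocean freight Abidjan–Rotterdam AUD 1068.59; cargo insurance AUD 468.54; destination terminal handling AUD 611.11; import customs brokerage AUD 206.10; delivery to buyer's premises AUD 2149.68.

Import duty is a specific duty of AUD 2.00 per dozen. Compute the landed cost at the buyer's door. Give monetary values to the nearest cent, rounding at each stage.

Total landed cost: AUD 260669.94

FCA: the seller delivers export-cleared goods to the carrier; the buyer bears costs from that point.
Already in the invoice (seller's account under FCA): inland to port, export clearance — exclude.
CIF value = FCA price + origin terminal + freight + insurance = 214550.95 + 340.97 + 1068.59 + 468.54 = 216429.05
Import duty = 20637 × 2.00 = 41274.00
Buyer bears: origin terminal 340.97 + freight 1068.59 + insurance 468.54 + destination terminal 611.11 + brokerage 206.10 + delivery 2149.68 + duty 41274.00 = 46118.99
Landed cost = invoice 214550.95 + 46118.99 = 260669.94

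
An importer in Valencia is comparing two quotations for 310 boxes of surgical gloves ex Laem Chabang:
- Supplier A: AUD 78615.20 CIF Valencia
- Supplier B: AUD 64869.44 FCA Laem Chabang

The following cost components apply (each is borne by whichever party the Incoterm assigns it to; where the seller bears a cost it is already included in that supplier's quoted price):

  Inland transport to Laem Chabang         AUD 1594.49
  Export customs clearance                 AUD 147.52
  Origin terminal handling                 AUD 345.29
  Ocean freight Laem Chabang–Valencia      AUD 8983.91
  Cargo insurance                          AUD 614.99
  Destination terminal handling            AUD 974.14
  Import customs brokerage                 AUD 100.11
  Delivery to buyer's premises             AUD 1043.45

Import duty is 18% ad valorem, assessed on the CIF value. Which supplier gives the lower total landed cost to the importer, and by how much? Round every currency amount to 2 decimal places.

Supplier B is cheaper by AUD 4485.86

Supplier A (CIF):
The CIF price already equals the CIF value: 78615.20
Import duty = 78615.20 × 18% = 14150.74
Buyer bears (A): 974.14 + 100.11 + 1043.45 = 2117.70
Landed cost (A) = invoice 78615.20 + 2117.70 + duty 14150.74 = 94883.64
Supplier B (FCA):
CIF value = FCA price + origin terminal + freight + insurance = 64869.44 + 345.29 + 8983.91 + 614.99 = 74813.63
Import duty = 74813.63 × 18% = 13466.45
Buyer bears (B): 345.29 + 8983.91 + 614.99 + 974.14 + 100.11 + 1043.45 = 12061.89
Landed cost (B) = invoice 64869.44 + 12061.89 + duty 13466.45 = 90397.78
Difference = |94883.64 − 90397.78| = 4485.86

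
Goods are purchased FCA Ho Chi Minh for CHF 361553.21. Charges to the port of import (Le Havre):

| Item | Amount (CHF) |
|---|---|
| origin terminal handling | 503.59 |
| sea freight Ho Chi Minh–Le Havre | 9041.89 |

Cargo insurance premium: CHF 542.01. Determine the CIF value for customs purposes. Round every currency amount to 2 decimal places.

CIF value: CHF 371640.70

CIF = FCA price + pre-shipment costs + freight + insurance
CIF = 361553.21 + 503.59 + 9041.89 + 542.01 = 371640.70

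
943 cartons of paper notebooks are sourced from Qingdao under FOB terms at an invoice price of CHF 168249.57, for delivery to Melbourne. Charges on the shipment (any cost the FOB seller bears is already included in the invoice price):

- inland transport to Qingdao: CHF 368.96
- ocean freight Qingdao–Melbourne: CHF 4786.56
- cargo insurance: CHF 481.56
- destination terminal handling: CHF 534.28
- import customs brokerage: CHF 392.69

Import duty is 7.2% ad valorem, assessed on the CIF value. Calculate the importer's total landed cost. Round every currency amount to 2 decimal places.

FOB: the seller bears costs until goods are on board at the origin port; the buyer bears freight, insurance and all costs thereafter.
Already in the invoice (seller's account under FOB): inland to port — exclude.
CIF value = FOB price + freight + insurance = 168249.57 + 4786.56 + 481.56 = 173517.69
Import duty = 173517.69 × 7.2% = 12493.27
Buyer bears: freight 4786.56 + insurance 481.56 + destination terminal 534.28 + brokerage 392.69 + duty 12493.27 = 18688.36
Landed cost = invoice 168249.57 + 18688.36 = 186937.93

Total landed cost: CHF 186937.93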